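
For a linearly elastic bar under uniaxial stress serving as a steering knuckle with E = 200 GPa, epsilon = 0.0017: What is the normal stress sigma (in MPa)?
Model: a linearly elastic bar under uniaxial stress, so sigma = E·epsilon.
Convert to SI units:
  E = 200 GPa = 2 × 10¹¹ Pa
Substitute:
  sigma = (2 × 10¹¹) × 0.0017
  sigma = 3.4 × 10⁸ Pa
Convert: sigma = 3.4 × 10⁸ Pa = 340 MPa
Final answer: sigma = 340 MPa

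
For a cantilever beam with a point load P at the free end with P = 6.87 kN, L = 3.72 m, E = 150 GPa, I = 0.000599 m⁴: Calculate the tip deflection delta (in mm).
Model: a cantilever beam with a point load P at the free end, so delta = (P·L^3) / (3·E·I).
Convert to SI units:
  P = 6.87 kN = 6870 N
  E = 150 GPa = 1.5 × 10¹¹ Pa
Substitute:
  delta = (6870 × 3.72^3) / (3 × (1.5 × 10¹¹) × 0.000599)
  delta = 0.001312 m
Convert: delta = 0.001312 m = 1.312 mm
Final answer: delta = 1.312 mm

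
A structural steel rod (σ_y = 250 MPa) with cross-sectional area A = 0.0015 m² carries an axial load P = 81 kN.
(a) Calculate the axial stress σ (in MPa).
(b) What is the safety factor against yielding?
(a) Axial stress σ = P/A. Convert P = 81 kN = 81000 N.
  σ = 81000 / 0.0015 = 5.4 × 10⁷ Pa = 54 MPa
(b) Safety factor SF = σ_y/σ = 250 / 54 = 4.63
Final answer: (a) σ = 54 MPa, (b) SF = 4.63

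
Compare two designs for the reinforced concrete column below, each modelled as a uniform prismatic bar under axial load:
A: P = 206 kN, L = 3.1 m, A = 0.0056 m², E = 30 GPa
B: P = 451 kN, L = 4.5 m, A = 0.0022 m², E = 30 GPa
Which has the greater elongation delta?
Model: a uniform prismatic bar under axial load, so delta = (P·L) / (A·E) (SI units).
  A: delta = (206000 × 3.1) / (0.0056 × (3 × 10¹⁰)) = 0.003801 m = 3.801 mm
  B: delta = (451000 × 4.5) / (0.0022 × (3 × 10¹⁰)) = 0.03075 m = 30.75 mm
30.75 mm > 3.801 mm, so B is larger.
Final answer: B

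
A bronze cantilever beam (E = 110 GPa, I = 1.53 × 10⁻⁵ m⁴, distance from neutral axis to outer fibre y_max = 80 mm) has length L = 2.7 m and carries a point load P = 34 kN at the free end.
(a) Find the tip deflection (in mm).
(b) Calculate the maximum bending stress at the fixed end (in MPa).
(a) Tip deflection of a cantilever with an end point load: δ = P·L^3 / (3·E·I). Convert P = 34 kN = 34000 N, E = 110 GPa = 1.1 × 10¹¹ Pa.
  δ = (34000 × 2.7^3) / (3 × (1.1 × 10¹¹) × (1.53 × 10⁻⁵)) = 0.1325 m = 132.5 mm
(b) Maximum bending moment at the fixed end: M = P·L = 34000 × 2.7 = 91800 N·m. Convert y_max = 80 mm = 0.08 m.
  σ = M·y_max / I = (91800 × 0.08) / (1.53 × 10⁻⁵) = 4.8 × 10⁸ Pa = 480 MPa
Final answer: (a) δ = 132.5 mm, (b) σ = 480 MPa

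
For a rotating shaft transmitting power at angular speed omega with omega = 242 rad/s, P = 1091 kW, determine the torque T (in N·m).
Model: a rotating shaft transmitting power at angular speed omega, so P = T·omega.
Solve for T: T = P / omega.
Convert to SI units:
  P = 1091 kW = 1.091 × 10⁶ W
Substitute:
  T = (1.091 × 10⁶) / 242
  T = 4508 N·m
Final answer: T = 4508 N·m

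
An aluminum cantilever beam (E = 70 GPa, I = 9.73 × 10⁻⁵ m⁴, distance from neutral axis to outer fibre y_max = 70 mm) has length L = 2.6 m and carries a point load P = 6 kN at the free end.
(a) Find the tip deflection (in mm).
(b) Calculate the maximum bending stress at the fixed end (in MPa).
(a) Tip deflection of a cantilever with an end point load: δ = P·L^3 / (3·E·I). Convert P = 6 kN = 6000 N, E = 70 GPa = 7 × 10¹⁰ Pa.
  δ = (6000 × 2.6^3) / (3 × (7 × 10¹⁰) × (9.73 × 10⁻⁵)) = 0.005161 m = 5.161 mm
(b) Maximum bending moment at the fixed end: M = P·L = 6000 × 2.6 = 15600 N·m. Convert y_max = 70 mm = 0.07 m.
  σ = M·y_max / I = (15600 × 0.07) / (9.73 × 10⁻⁵) = 1.122 × 10⁷ Pa = 11.22 MPa
Final answer: (a) δ = 5.161 mm, (b) σ = 11.22 MPa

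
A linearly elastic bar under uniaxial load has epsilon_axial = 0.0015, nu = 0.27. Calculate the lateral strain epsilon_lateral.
Model: a linearly elastic bar under uniaxial load, so epsilon_lateral = -nu·epsilon_axial.
Substitute:
  epsilon_lateral = -(0.27 × 0.0015)
  epsilon_lateral = -0.000405
Final answer: epsilon_lateral = -0.000405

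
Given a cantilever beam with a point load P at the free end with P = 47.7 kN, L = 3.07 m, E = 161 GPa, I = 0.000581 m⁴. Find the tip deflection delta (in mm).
Model: a cantilever beam with a point load P at the free end, so delta = (P·L^3) / (3·E·I).
Convert to SI units:
  P = 47.7 kN = 47700 N
  E = 161 GPa = 1.61 × 10¹¹ Pa
Substitute:
  delta = (47700 × 3.07^3) / (3 × (1.61 × 10¹¹) × 0.000581)
  delta = 0.004918 m
Convert: delta = 0.004918 m = 4.918 mm
Final answer: delta = 4.918 mm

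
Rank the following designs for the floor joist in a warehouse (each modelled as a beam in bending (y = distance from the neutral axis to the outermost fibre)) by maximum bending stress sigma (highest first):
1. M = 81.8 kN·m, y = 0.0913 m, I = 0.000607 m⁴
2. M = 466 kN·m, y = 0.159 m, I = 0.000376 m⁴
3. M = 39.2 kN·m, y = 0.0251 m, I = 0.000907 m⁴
Model: a beam in bending (y = distance from the neutral axis to the outermost fibre), so sigma = (M·y) / I (SI units).
  Case 1: sigma = (81800 × 0.0913) / 0.000607 = 1.23 × 10⁷ Pa = 12.3 MPa
  Case 2: sigma = (466000 × 0.159) / 0.000376 = 1.971 × 10⁸ Pa = 197.1 MPa
  Case 3: sigma = (39200 × 0.0251) / 0.000907 = 1.085 × 10⁶ Pa = 1.085 MPa
Ordering: 197.1 MPa (case 2) > 12.3 MPa (case 1) > 1.085 MPa (case 3)
Final answer: 2, 1, 3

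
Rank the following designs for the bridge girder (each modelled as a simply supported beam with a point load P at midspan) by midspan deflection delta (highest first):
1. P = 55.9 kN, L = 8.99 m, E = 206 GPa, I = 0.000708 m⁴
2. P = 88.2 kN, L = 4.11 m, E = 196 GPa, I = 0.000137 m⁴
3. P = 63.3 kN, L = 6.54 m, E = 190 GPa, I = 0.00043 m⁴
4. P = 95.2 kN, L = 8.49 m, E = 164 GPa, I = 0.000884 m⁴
Model: a simply supported beam with a point load P at midspan, so delta = (P·L^3) / (48·E·I) (SI units).
  Case 1: delta = (55900 × 8.99^3) / (48 × (2.06 × 10¹¹) × 0.000708) = 0.005802 m = 5.802 mm
  Case 2: delta = (88200 × 4.11^3) / (48 × (1.96 × 10¹¹) × 0.000137) = 0.004751 m = 4.751 mm
  Case 3: delta = (63300 × 6.54^3) / (48 × (1.9 × 10¹¹) × 0.00043) = 0.004515 m = 4.515 mm
  Case 4: delta = (95200 × 8.49^3) / (48 × (1.64 × 10¹¹) × 0.000884) = 0.008372 m = 8.372 mm
Ordering: 8.372 mm (case 4) > 5.802 mm (case 1) > 4.751 mm (case 2) > 4.515 mm (case 3)
Final answer: 4, 1, 2, 3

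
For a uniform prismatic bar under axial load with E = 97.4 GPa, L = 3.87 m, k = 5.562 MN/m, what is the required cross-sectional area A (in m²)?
Model: a uniform prismatic bar under axial load, so k = (A·E) / L.
Solve for A: A = (k·L) / E.
Convert to SI units:
  E = 97.4 GPa = 9.74 × 10¹⁰ Pa
  k = 5.562 MN/m = 5.562 × 10⁶ N/m
Substitute:
  A = ((5.562 × 10⁶) × 3.87) / (9.74 × 10¹⁰)
  A = 0.000221 m²
Final answer: A = 0.000221 m²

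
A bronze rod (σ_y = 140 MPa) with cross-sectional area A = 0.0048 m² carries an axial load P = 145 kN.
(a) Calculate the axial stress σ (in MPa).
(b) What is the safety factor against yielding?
(a) Axial stress σ = P/A. Convert P = 145 kN = 145000 N.
  σ = 145000 / 0.0048 = 3.021 × 10⁷ Pa = 30.21 MPa
(b) Safety factor SF = σ_y/σ = 140 / 30.21 = 4.634
Final answer: (a) σ = 30.21 MPa, (b) SF = 4.634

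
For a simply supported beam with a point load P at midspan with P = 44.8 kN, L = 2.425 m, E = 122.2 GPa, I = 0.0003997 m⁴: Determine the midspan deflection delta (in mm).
Model: a simply supported beam with a point load P at midspan, so delta = (P·L^3) / (48·E·I).
Convert to SI units:
  P = 44.8 kN = 44800 N
  E = 122.2 GPa = 1.222 × 10¹¹ Pa
Substitute:
  delta = (44800 × 2.425^3) / (48 × (1.222 × 10¹¹) × 0.0003997)
  delta = 0.0002725 m
Convert: delta = 0.0002725 m = 0.2725 mm
Final answer: delta = 0.2725 mm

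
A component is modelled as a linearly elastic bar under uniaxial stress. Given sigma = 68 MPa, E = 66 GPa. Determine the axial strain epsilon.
Model: a linearly elastic bar under uniaxial stress, so epsilon = sigma / E.
Convert to SI units:
  sigma = 68 MPa = 6.8 × 10⁷ Pa
  E = 66 GPa = 6.6 × 10¹⁰ Pa
Substitute:
  epsilon = (6.8 × 10⁷) / (6.6 × 10¹⁰)
  epsilon = 0.00103
Final answer: epsilon = 0.00103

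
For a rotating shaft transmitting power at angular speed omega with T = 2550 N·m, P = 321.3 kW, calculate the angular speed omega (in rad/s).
Model: a rotating shaft transmitting power at angular speed omega, so P = T·omega.
Solve for omega: omega = P / T.
Convert to SI units:
  P = 321.3 kW = 321300 W
Substitute:
  omega = 321300 / 2550
  omega = 126 rad/s
Final answer: omega = 126 rad/s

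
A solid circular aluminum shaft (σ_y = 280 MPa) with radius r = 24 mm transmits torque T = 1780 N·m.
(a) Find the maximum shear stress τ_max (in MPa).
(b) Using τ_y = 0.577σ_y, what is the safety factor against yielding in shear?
(a) For a solid circular shaft, τ_max = T·r/J with J = π·r^4/2, i.e. τ_max = 2·T / (π·r^3). Convert r = 24 mm = 0.024 m.
  τ_max = (2 × 1780) / (π × 0.024^3) = 8.197 × 10⁷ Pa = 81.97 MPa
(b) τ_y = 0.577 × 280 = 161.56 MPa
  SF = τ_y/τ_max = 161.56 / 81.97 = 1.971
Final answer: (a) τ_max = 81.97 MPa, (b) SF = 1.971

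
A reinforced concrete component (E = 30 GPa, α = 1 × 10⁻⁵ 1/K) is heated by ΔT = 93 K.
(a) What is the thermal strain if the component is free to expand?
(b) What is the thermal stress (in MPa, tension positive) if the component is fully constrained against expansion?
(a) Free thermal strain ε_th = α·ΔT = (1 × 10⁻⁵) × 93 = 0.00093
(b) Fully constrained, the expansion is suppressed, so σ = -E·α·ΔT. Convert E = 30 GPa = 3 × 10¹⁰ Pa.
  σ = -(3 × 10¹⁰) × (1 × 10⁻⁵) × 93 = -2.79 × 10⁷ Pa = -27.9 MPa (compressive)
Final answer: (a) ε_th = 0.00093, (b) σ = -27.9 MPa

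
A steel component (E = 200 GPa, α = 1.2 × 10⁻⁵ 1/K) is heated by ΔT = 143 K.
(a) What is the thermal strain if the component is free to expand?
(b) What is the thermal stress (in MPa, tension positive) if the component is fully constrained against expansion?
(a) Free thermal strain ε_th = α·ΔT = (1.2 × 10⁻⁵) × 143 = 0.001716
(b) Fully constrained, the expansion is suppressed, so σ = -E·α·ΔT. Convert E = 200 GPa = 2 × 10¹¹ Pa.
  σ = -(2 × 10¹¹) × (1.2 × 10⁻⁵) × 143 = -3.432 × 10⁸ Pa = -343.2 MPa (compressive)
Final answer: (a) ε_th = 0.001716, (b) σ = -343.2 MPa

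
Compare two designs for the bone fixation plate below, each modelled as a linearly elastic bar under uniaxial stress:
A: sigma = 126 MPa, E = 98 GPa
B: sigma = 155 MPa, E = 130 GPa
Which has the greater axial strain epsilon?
Model: a linearly elastic bar under uniaxial stress, so epsilon = sigma / E (SI units).
  A: epsilon = (1.26 × 10⁸) / (9.8 × 10¹⁰) = 0.001286
  B: epsilon = (1.55 × 10⁸) / (1.3 × 10¹¹) = 0.001192
0.001286 > 0.001192, so A is larger.
Final answer: A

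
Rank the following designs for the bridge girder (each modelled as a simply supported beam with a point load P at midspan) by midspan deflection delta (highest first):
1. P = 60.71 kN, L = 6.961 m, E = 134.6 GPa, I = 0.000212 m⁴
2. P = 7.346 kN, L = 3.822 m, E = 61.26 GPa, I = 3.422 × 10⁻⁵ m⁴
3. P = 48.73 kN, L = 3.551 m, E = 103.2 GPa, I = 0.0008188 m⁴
Model: a simply supported beam with a point load P at midspan, so delta = (P·L^3) / (48·E·I) (SI units).
  Case 1: delta = (60710 × 6.961^3) / (48 × (1.346 × 10¹¹) × 0.000212) = 0.01495 m = 14.95 mm
  Case 2: delta = (7346 × 3.822^3) / (48 × (6.126 × 10¹⁰) × (3.422 × 10⁻⁵)) = 0.004076 m = 4.076 mm
  Case 3: delta = (48730 × 3.551^3) / (48 × (1.032 × 10¹¹) × 0.0008188) = 0.000538 m = 0.538 mm
Ordering: 14.95 mm (case 1) > 4.076 mm (case 2) > 0.538 mm (case 3)
Final answer: 1, 2, 3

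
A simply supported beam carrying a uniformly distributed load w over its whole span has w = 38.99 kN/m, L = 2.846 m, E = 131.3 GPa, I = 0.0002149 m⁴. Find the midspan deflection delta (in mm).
Model: a simply supported beam carrying a uniformly distributed load w over its whole span, so delta = (5·w·L^4) / (384·E·I).
Convert to SI units:
  w = 38.99 kN/m = 38990 N/m
  E = 131.3 GPa = 1.313 × 10¹¹ Pa
Substitute:
  delta = (5 × 38990 × 2.846^4) / (384 × (1.313 × 10¹¹) × 0.0002149)
  delta = 0.00118 m
Convert: delta = 0.00118 m = 1.18 mm
Final answer: delta = 1.18 mm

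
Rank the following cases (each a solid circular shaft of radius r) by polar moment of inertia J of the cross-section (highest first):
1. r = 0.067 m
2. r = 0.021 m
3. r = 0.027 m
Model: a solid circular shaft of radius r, so J = (π·r^4) / 2 (SI units).
  Case 1: J = (π × 0.067^4) / 2 = 3.165 × 10⁻⁵ m⁴
  Case 2: J = (π × 0.021^4) / 2 = 3.055 × 10⁻⁷ m⁴
  Case 3: J = (π × 0.027^4) / 2 = 8.348 × 10⁻⁷ m⁴
Ordering: 3.165 × 10⁻⁵ m⁴ (case 1) > 8.348 × 10⁻⁷ m⁴ (case 3) > 3.055 × 10⁻⁷ m⁴ (case 2)
Final answer: 1, 3, 2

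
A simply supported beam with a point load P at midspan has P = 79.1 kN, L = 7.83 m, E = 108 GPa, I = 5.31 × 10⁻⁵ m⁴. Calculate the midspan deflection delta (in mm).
Model: a simply supported beam with a point load P at midspan, so delta = (P·L^3) / (48·E·I).
Convert to SI units:
  P = 79.1 kN = 79100 N
  E = 108 GPa = 1.08 × 10¹¹ Pa
Substitute:
  delta = (79100 × 7.83^3) / (48 × (1.08 × 10¹¹) × (5.31 × 10⁻⁵))
  delta = 0.1379 m
Convert: delta = 0.1379 m = 137.9 mm
Final answer: delta = 137.9 mm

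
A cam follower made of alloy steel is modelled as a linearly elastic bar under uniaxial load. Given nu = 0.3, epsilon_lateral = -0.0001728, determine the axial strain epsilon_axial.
Model: a linearly elastic bar under uniaxial load, so epsilon_lateral = -nu·epsilon_axial.
Solve for epsilon_axial: epsilon_axial = -epsilon_lateral / nu.
Substitute:
  epsilon_axial = -(-0.0001728) / 0.3
  epsilon_axial = 0.000576
Final answer: epsilon_axial = 0.000576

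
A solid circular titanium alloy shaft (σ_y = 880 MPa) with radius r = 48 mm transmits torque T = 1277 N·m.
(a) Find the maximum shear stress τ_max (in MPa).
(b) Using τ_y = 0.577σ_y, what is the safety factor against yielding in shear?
(a) For a solid circular shaft, τ_max = T·r/J with J = π·r^4/2, i.e. τ_max = 2·T / (π·r^3). Convert r = 48 mm = 0.048 m.
  τ_max = (2 × 1277) / (π × 0.048^3) = 7.351 × 10⁶ Pa = 7.351 MPa
(b) τ_y = 0.577 × 880 = 507.76 MPa
  SF = τ_y/τ_max = 507.76 / 7.351 = 69.07
Final answer: (a) τ_max = 7.351 MPa, (b) SF = 69.07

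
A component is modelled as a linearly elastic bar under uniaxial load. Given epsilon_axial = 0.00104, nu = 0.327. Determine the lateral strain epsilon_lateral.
Model: a linearly elastic bar under uniaxial load, so epsilon_lateral = -nu·epsilon_axial.
Substitute:
  epsilon_lateral = -(0.327 × 0.00104)
  epsilon_lateral = -0.0003401
Final answer: epsilon_lateral = -0.0003401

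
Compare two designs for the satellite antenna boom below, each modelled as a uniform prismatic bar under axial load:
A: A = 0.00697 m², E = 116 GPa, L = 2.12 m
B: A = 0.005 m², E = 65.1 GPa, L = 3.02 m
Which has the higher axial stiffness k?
Model: a uniform prismatic bar under axial load, so k = (A·E) / L (SI units).
  A: k = (0.00697 × (1.16 × 10¹¹)) / 2.12 = 3.814 × 10⁸ N/m = 381.4 MN/m
  B: k = (0.005 × (6.51 × 10¹⁰)) / 3.02 = 1.078 × 10⁸ N/m = 107.8 MN/m
381.4 MN/m > 107.8 MN/m, so A is larger.
Final answer: A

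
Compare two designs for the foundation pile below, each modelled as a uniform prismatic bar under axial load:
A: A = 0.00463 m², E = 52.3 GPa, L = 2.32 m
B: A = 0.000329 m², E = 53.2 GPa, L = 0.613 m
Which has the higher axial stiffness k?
Model: a uniform prismatic bar under axial load, so k = (A·E) / L (SI units).
  A: k = (0.00463 × (5.23 × 10¹⁰)) / 2.32 = 1.044 × 10⁸ N/m = 104.4 MN/m
  B: k = (0.000329 × (5.32 × 10¹⁰)) / 0.613 = 2.855 × 10⁷ N/m = 28.55 MN/m
104.4 MN/m > 28.55 MN/m, so A is larger.
Final answer: A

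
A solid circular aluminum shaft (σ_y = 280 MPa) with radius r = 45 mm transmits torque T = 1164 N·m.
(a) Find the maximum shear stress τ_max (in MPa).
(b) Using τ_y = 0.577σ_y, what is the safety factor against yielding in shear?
(a) For a solid circular shaft, τ_max = T·r/J with J = π·r^4/2, i.e. τ_max = 2·T / (π·r^3). Convert r = 45 mm = 0.045 m.
  τ_max = (2 × 1164) / (π × 0.045^3) = 8.132 × 10⁶ Pa = 8.132 MPa
(b) τ_y = 0.577 × 280 = 161.56 MPa
  SF = τ_y/τ_max = 161.56 / 8.132 = 19.87
Final answer: (a) τ_max = 8.132 MPa, (b) SF = 19.87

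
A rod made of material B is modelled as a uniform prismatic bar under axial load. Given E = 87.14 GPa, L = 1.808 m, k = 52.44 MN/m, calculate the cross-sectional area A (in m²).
Model: a uniform prismatic bar under axial load, so k = (A·E) / L.
Solve for A: A = (k·L) / E.
Convert to SI units:
  E = 87.14 GPa = 8.714 × 10¹⁰ Pa
  k = 52.44 MN/m = 5.244 × 10⁷ N/m
Substitute:
  A = ((5.244 × 10⁷) × 1.808) / (8.714 × 10¹⁰)
  A = 0.001088 m²
Final answer: A = 0.001088 m²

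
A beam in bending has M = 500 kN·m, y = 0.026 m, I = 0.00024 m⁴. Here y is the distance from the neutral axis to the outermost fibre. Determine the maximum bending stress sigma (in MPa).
Model: a beam in bending, so sigma = (M·y) / I.
Convert to SI units:
  M = 500 kN·m = 500000 N·m
Substitute:
  sigma = (500000 × 0.026) / 0.00024
  sigma = 5.417 × 10⁷ Pa
Convert: sigma = 5.417 × 10⁷ Pa = 54.17 MPa
Final answer: sigma = 54.17 MPa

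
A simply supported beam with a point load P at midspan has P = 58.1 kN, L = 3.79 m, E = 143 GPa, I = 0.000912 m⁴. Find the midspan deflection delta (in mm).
Model: a simply supported beam with a point load P at midspan, so delta = (P·L^3) / (48·E·I).
Convert to SI units:
  P = 58.1 kN = 58100 N
  E = 143 GPa = 1.43 × 10¹¹ Pa
Substitute:
  delta = (58100 × 3.79^3) / (48 × (1.43 × 10¹¹) × 0.000912)
  delta = 0.0005053 m
Convert: delta = 0.0005053 m = 0.5053 mm
Final answer: delta = 0.5053 mm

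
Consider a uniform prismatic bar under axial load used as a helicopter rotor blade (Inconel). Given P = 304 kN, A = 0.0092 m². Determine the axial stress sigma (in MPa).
Model: a uniform prismatic bar under axial load, so sigma = P / A.
Convert to SI units:
  P = 304 kN = 304000 N
Substitute:
  sigma = 304000 / 0.0092
  sigma = 3.304 × 10⁷ Pa
Convert: sigma = 3.304 × 10⁷ Pa = 33.04 MPa
Final answer: sigma = 33.04 MPa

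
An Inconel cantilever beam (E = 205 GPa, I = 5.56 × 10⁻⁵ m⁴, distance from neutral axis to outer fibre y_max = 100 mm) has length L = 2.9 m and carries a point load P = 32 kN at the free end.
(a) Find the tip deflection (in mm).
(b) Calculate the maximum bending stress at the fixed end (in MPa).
(a) Tip deflection of a cantilever with an end point load: δ = P·L^3 / (3·E·I). Convert P = 32 kN = 32000 N, E = 205 GPa = 2.05 × 10¹¹ Pa.
  δ = (32000 × 2.9^3) / (3 × (2.05 × 10¹¹) × (5.56 × 10⁻⁵)) = 0.02282 m = 22.82 mm
(b) Maximum bending moment at the fixed end: M = P·L = 32000 × 2.9 = 92800 N·m. Convert y_max = 100 mm = 0.1 m.
  σ = M·y_max / I = (92800 × 0.1) / (5.56 × 10⁻⁵) = 1.669 × 10⁸ Pa = 166.9 MPa
Final answer: (a) δ = 22.82 mm, (b) σ = 166.9 MPa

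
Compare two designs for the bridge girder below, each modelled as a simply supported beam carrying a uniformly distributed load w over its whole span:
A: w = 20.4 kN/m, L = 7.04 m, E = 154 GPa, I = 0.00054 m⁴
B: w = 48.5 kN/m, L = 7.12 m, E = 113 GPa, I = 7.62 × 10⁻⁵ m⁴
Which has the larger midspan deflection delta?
Model: a simply supported beam carrying a uniformly distributed load w over its whole span, so delta = (5·w·L^4) / (384·E·I) (SI units).
  A: delta = (5 × 20400 × 7.04^4) / (384 × (1.54 × 10¹¹) × 0.00054) = 0.007846 m = 7.846 mm
  B: delta = (5 × 48500 × 7.12^4) / (384 × (1.13 × 10¹¹) × (7.62 × 10⁻⁵)) = 0.1885 m = 188.5 mm
188.5 mm > 7.846 mm, so B is larger.
Final answer: B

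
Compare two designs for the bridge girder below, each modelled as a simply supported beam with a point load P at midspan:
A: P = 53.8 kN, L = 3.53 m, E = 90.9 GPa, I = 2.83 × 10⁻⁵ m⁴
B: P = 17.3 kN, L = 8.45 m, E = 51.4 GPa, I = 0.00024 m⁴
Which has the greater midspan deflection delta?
Model: a simply supported beam with a point load P at midspan, so delta = (P·L^3) / (48·E·I) (SI units).
  A: delta = (53800 × 3.53^3) / (48 × (9.09 × 10¹⁰) × (2.83 × 10⁻⁵)) = 0.01917 m = 19.17 mm
  B: delta = (17300 × 8.45^3) / (48 × (5.14 × 10¹⁰) × 0.00024) = 0.01763 m = 17.63 mm
19.17 mm > 17.63 mm, so A is larger.
Final answer: A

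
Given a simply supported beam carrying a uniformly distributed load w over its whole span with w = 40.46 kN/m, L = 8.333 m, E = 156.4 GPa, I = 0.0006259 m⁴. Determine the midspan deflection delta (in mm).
Model: a simply supported beam carrying a uniformly distributed load w over its whole span, so delta = (5·w·L^4) / (384·E·I).
Convert to SI units:
  w = 40.46 kN/m = 40460 N/m
  E = 156.4 GPa = 1.564 × 10¹¹ Pa
Substitute:
  delta = (5 × 40460 × 8.333^4) / (384 × (1.564 × 10¹¹) × 0.0006259)
  delta = 0.02595 m
Convert: delta = 0.02595 m = 25.95 mm
Final answer: delta = 25.95 mm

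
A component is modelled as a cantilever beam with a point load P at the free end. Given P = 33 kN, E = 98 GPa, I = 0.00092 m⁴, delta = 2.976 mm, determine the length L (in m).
Model: a cantilever beam with a point load P at the free end, so delta = (P·L^3) / (3·E·I).
Solve for L: L = ((3·delta·E·I) / P)^(1/3).
Convert to SI units:
  P = 33 kN = 33000 N
  E = 98 GPa = 9.8 × 10¹⁰ Pa
  delta = 2.976 mm = 0.002976 m
Substitute:
  L = ((3 × 0.002976 × (9.8 × 10¹⁰) × 0.00092) / 33000)^(1/3)
  L = 2.9 m
Final answer: L = 2.9 m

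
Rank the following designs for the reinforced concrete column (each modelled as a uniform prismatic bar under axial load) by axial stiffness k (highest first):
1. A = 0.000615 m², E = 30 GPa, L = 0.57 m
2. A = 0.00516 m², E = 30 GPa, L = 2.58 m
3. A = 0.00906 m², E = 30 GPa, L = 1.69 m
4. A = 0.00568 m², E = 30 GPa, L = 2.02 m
Model: a uniform prismatic bar under axial load, so k = (A·E) / L (SI units).
  Case 1: k = (0.000615 × (3 × 10¹⁰)) / 0.57 = 3.237 × 10⁷ N/m = 32.37 MN/m
  Case 2: k = (0.00516 × (3 × 10¹⁰)) / 2.58 = 6 × 10⁷ N/m = 60 MN/m
  Case 3: k = (0.00906 × (3 × 10¹⁰)) / 1.69 = 1.608 × 10⁸ N/m = 160.8 MN/m
  Case 4: k = (0.00568 × (3 × 10¹⁰)) / 2.02 = 8.436 × 10⁷ N/m = 84.36 MN/m
Ordering: 160.8 MN/m (case 3) > 84.36 MN/m (case 4) > 60 MN/m (case 2) > 32.37 MN/m (case 1)
Final answer: 3, 4, 2, 1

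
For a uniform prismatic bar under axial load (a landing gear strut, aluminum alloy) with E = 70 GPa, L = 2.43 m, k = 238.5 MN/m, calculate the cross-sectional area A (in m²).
Model: a uniform prismatic bar under axial load, so k = (A·E) / L.
Solve for A: A = (k·L) / E.
Convert to SI units:
  E = 70 GPa = 7 × 10¹⁰ Pa
  k = 238.5 MN/m = 2.385 × 10⁸ N/m
Substitute:
  A = ((2.385 × 10⁸) × 2.43) / (7 × 10¹⁰)
  A = 0.008279 m²
Final answer: A = 0.008279 m²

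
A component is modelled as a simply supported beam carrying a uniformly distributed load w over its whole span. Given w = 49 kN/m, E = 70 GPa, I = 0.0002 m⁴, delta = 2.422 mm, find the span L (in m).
Model: a simply supported beam carrying a uniformly distributed load w over its whole span, so delta = (5·w·L^4) / (384·E·I).
Solve for L: L = ((384·delta·E·I) / (5·w))^(1/4).
Convert to SI units:
  w = 49 kN/m = 49000 N/m
  E = 70 GPa = 7 × 10¹⁰ Pa
  delta = 2.422 mm = 0.002422 m
Substitute:
  L = ((384 × 0.002422 × (7 × 10¹⁰) × 0.0002) / (5 × 49000))^(1/4)
  L = 2.7 m
Final answer: L = 2.7 m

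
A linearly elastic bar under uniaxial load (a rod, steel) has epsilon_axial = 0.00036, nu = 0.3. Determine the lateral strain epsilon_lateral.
Model: a linearly elastic bar under uniaxial load, so epsilon_lateral = -nu·epsilon_axial.
Substitute:
  epsilon_lateral = -(0.3 × 0.00036)
  epsilon_lateral = -0.000108
Final answer: epsilon_lateral = -0.000108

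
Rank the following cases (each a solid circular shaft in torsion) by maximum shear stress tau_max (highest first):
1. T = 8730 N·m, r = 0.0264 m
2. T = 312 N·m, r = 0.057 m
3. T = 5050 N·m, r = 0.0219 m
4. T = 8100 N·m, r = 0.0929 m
Model: a solid circular shaft in torsion, so tau_max = (2·T) / (π·r^3) (SI units).
  Case 1: tau_max = (2 × 8730) / (π × 0.0264^3) = 3.021 × 10⁸ Pa = 302.1 MPa
  Case 2: tau_max = (2 × 312) / (π × 0.057^3) = 1.073 × 10⁶ Pa = 1.073 MPa
  Case 3: tau_max = (2 × 5050) / (π × 0.0219^3) = 3.061 × 10⁸ Pa = 306.1 MPa
  Case 4: tau_max = (2 × 8100) / (π × 0.0929^3) = 6.432 × 10⁶ Pa = 6.432 MPa
Ordering: 306.1 MPa (case 3) > 302.1 MPa (case 1) > 6.432 MPa (case 4) > 1.073 MPa (case 2)
Final answer: 3, 1, 4, 2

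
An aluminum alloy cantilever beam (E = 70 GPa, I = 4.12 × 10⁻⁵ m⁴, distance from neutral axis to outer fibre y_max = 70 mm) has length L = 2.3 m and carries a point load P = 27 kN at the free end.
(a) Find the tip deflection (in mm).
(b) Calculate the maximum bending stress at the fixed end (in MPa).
(a) Tip deflection of a cantilever with an end point load: δ = P·L^3 / (3·E·I). Convert P = 27 kN = 27000 N, E = 70 GPa = 7 × 10¹⁰ Pa.
  δ = (27000 × 2.3^3) / (3 × (7 × 10¹⁰) × (4.12 × 10⁻⁵)) = 0.03797 m = 37.97 mm
(b) Maximum bending moment at the fixed end: M = P·L = 27000 × 2.3 = 62100 N·m. Convert y_max = 70 mm = 0.07 m.
  σ = M·y_max / I = (62100 × 0.07) / (4.12 × 10⁻⁵) = 1.055 × 10⁸ Pa = 105.5 MPa
Final answer: (a) δ = 37.97 mm, (b) σ = 105.5 MPa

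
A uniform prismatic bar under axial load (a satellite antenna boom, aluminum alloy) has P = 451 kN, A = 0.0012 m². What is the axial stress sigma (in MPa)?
Model: a uniform prismatic bar under axial load, so sigma = P / A.
Convert to SI units:
  P = 451 kN = 451000 N
Substitute:
  sigma = 451000 / 0.0012
  sigma = 3.758 × 10⁸ Pa
Convert: sigma = 3.758 × 10⁸ Pa = 375.8 MPa
Final answer: sigma = 375.8 MPa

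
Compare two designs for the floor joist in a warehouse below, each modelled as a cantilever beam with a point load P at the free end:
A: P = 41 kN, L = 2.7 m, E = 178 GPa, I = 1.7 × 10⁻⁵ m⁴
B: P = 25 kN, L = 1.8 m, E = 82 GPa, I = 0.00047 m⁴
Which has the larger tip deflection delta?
Model: a cantilever beam with a point load P at the free end, so delta = (P·L^3) / (3·E·I) (SI units).
  A: delta = (41000 × 2.7^3) / (3 × (1.78 × 10¹¹) × (1.7 × 10⁻⁵)) = 0.0889 m = 88.9 mm
  B: delta = (25000 × 1.8^3) / (3 × (8.2 × 10¹⁰) × 0.00047) = 0.001261 m = 1.261 mm
88.9 mm > 1.261 mm, so A is larger.
Final answer: A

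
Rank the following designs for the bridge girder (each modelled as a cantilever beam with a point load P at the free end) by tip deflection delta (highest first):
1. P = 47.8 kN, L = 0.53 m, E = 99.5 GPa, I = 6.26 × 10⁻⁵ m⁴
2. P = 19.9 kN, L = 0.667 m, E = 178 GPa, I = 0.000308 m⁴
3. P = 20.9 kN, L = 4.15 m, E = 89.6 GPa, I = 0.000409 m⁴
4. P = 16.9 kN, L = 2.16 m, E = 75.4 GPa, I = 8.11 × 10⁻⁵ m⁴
Model: a cantilever beam with a point load P at the free end, so delta = (P·L^3) / (3·E·I) (SI units).
  Case 1: delta = (47800 × 0.53^3) / (3 × (9.95 × 10¹⁰) × (6.26 × 10⁻⁵)) = 0.0003808 m = 0.3808 mm
  Case 2: delta = (19900 × 0.667^3) / (3 × (1.78 × 10¹¹) × 0.000308) = 3.59 × 10⁻⁵ m = 0.0359 mm
  Case 3: delta = (20900 × 4.15^3) / (3 × (8.96 × 10¹⁰) × 0.000409) = 0.01359 m = 13.59 mm
  Case 4: delta = (16900 × 2.16^3) / (3 × (7.54 × 10¹⁰) × (8.11 × 10⁻⁵)) = 0.009284 m = 9.284 mm
Ordering: 13.59 mm (case 3) > 9.284 mm (case 4) > 0.3808 mm (case 1) > 0.0359 mm (case 2)
Final answer: 3, 4, 1, 2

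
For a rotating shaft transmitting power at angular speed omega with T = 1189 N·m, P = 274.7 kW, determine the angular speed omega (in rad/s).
Model: a rotating shaft transmitting power at angular speed omega, so P = T·omega.
Solve for omega: omega = P / T.
Convert to SI units:
  P = 274.7 kW = 274700 W
Substitute:
  omega = 274700 / 1189
  omega = 231 rad/s
Final answer: omega = 231 rad/s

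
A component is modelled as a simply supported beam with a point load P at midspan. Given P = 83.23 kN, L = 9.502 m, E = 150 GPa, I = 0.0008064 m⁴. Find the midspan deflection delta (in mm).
Model: a simply supported beam with a point load P at midspan, so delta = (P·L^3) / (48·E·I).
Convert to SI units:
  P = 83.23 kN = 83230 N
  E = 150 GPa = 1.5 × 10¹¹ Pa
Substitute:
  delta = (83230 × 9.502^3) / (48 × (1.5 × 10¹¹) × 0.0008064)
  delta = 0.0123 m
Convert: delta = 0.0123 m = 12.3 mm
Final answer: delta = 12.3 mm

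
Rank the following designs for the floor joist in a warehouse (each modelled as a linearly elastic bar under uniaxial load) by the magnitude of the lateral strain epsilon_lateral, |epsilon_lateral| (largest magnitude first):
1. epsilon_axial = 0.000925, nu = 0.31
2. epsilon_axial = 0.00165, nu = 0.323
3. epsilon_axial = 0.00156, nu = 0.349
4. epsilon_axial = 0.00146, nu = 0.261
Model: a linearly elastic bar under uniaxial load, so epsilon_lateral = -nu·epsilon_axial (SI units).
  Case 1: epsilon_lateral = -(0.31 × 0.000925) = -0.0002868
  Case 2: epsilon_lateral = -(0.323 × 0.00165) = -0.000533
  Case 3: epsilon_lateral = -(0.349 × 0.00156) = -0.0005444
  Case 4: epsilon_lateral = -(0.261 × 0.00146) = -0.0003811
Ordering by |epsilon_lateral|: 0.0005444 (case 3) > 0.000533 (case 2) > 0.0003811 (case 4) > 0.0002868 (case 1)
Final answer: 3, 2, 4, 1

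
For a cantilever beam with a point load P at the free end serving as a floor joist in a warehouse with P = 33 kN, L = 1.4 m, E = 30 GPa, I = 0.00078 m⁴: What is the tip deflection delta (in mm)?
Model: a cantilever beam with a point load P at the free end, so delta = (P·L^3) / (3·E·I).
Convert to SI units:
  P = 33 kN = 33000 N
  E = 30 GPa = 3 × 10¹⁰ Pa
Substitute:
  delta = (33000 × 1.4^3) / (3 × (3 × 10¹⁰) × 0.00078)
  delta = 0.00129 m
Convert: delta = 0.00129 m = 1.29 mm
Final answer: delta = 1.29 mm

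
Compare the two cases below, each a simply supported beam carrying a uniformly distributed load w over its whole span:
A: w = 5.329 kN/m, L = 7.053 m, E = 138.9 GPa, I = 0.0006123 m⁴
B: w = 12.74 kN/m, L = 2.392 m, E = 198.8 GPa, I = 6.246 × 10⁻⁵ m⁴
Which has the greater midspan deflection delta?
Model: a simply supported beam carrying a uniformly distributed load w over its whole span, so delta = (5·w·L^4) / (384·E·I) (SI units).
  A: delta = (5 × 5329 × 7.053^4) / (384 × (1.389 × 10¹¹) × 0.0006123) = 0.002019 m = 2.019 mm
  B: delta = (5 × 12740 × 2.392^4) / (384 × (1.988 × 10¹¹) × (6.246 × 10⁻⁵)) = 0.0004374 m = 0.4374 mm
2.019 mm > 0.4374 mm, so A is larger.
Final answer: A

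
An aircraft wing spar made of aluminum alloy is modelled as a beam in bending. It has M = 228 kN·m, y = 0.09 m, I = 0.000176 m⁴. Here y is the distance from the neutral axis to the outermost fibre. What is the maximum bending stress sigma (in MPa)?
Model: a beam in bending, so sigma = (M·y) / I.
Convert to SI units:
  M = 228 kN·m = 228000 N·m
Substitute:
  sigma = (228000 × 0.09) / 0.000176
  sigma = 1.166 × 10⁸ Pa
Convert: sigma = 1.166 × 10⁸ Pa = 116.6 MPa
Final answer: sigma = 116.6 MPa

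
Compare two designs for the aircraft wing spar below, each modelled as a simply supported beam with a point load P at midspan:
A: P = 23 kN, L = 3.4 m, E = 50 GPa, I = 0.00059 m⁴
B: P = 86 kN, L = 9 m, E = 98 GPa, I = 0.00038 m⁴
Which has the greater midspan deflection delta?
Model: a simply supported beam with a point load P at midspan, so delta = (P·L^3) / (48·E·I) (SI units).
  A: delta = (23000 × 3.4^3) / (48 × (5 × 10¹⁰) × 0.00059) = 0.0006384 m = 0.6384 mm
  B: delta = (86000 × 9^3) / (48 × (9.8 × 10¹⁰) × 0.00038) = 0.03507 m = 35.07 mm
35.07 mm > 0.6384 mm, so B is larger.
Final answer: B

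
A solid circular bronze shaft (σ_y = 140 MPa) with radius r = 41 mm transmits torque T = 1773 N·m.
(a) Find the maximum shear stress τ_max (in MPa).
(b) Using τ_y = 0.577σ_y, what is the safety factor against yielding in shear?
(a) For a solid circular shaft, τ_max = T·r/J with J = π·r^4/2, i.e. τ_max = 2·T / (π·r^3). Convert r = 41 mm = 0.041 m.
  τ_max = (2 × 1773) / (π × 0.041^3) = 1.638 × 10⁷ Pa = 16.38 MPa
(b) τ_y = 0.577 × 140 = 80.78 MPa
  SF = τ_y/τ_max = 80.78 / 16.38 = 4.932
Final answer: (a) τ_max = 16.38 MPa, (b) SF = 4.932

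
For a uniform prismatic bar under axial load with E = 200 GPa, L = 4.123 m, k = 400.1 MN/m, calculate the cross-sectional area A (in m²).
Model: a uniform prismatic bar under axial load, so k = (A·E) / L.
Solve for A: A = (k·L) / E.
Convert to SI units:
  E = 200 GPa = 2 × 10¹¹ Pa
  k = 400.1 MN/m = 4.001 × 10⁸ N/m
Substitute:
  A = ((4.001 × 10⁸) × 4.123) / (2 × 10¹¹)
  A = 0.008248 m²
Final answer: A = 0.008248 m²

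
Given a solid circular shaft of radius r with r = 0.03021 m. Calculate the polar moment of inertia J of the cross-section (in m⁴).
Model: a solid circular shaft of radius r, so J = (π·r^4) / 2.
Substitute:
  J = (π × 0.03021^4) / 2
  J = 1.308 × 10⁻⁶ m⁴
Final answer: J = 1.308 × 10⁻⁶ m⁴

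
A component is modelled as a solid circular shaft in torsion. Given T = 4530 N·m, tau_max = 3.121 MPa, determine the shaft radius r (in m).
Model: a solid circular shaft in torsion, so tau_max = (2·T) / (π·r^3).
Solve for r: r = ((2·T) / (π·tau_max))^(1/3).
Convert to SI units:
  tau_max = 3.121 MPa = 3.121 × 10⁶ Pa
Substitute:
  r = ((2 × 4530) / (π × (3.121 × 10⁶)))^(1/3)
  r = 0.0974 m
Final answer: r = 0.0974 m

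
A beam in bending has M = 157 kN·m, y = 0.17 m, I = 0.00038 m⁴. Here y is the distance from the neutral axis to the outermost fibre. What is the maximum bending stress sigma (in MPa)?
Model: a beam in bending, so sigma = (M·y) / I.
Convert to SI units:
  M = 157 kN·m = 157000 N·m
Substitute:
  sigma = (157000 × 0.17) / 0.00038
  sigma = 7.024 × 10⁷ Pa
Convert: sigma = 7.024 × 10⁷ Pa = 70.24 MPa
Final answer: sigma = 70.24 MPa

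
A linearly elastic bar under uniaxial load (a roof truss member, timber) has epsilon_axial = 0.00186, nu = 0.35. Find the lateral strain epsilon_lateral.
Model: a linearly elastic bar under uniaxial load, so epsilon_lateral = -nu·epsilon_axial.
Substitute:
  epsilon_lateral = -(0.35 × 0.00186)
  epsilon_lateral = -0.000651
Final answer: epsilon_lateral = -0.000651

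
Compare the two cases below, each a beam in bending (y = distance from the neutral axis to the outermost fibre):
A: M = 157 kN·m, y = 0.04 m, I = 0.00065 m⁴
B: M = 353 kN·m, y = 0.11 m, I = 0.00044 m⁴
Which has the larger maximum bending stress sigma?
Model: a beam in bending (y = distance from the neutral axis to the outermost fibre), so sigma = (M·y) / I (SI units).
  A: sigma = (157000 × 0.04) / 0.00065 = 9.662 × 10⁶ Pa = 9.662 MPa
  B: sigma = (353000 × 0.11) / 0.00044 = 8.825 × 10⁷ Pa = 88.25 MPa
88.25 MPa > 9.662 MPa, so B is larger.
Final answer: B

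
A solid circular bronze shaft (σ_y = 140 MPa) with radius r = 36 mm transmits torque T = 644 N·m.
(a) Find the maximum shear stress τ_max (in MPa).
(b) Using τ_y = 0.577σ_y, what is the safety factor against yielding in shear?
(a) For a solid circular shaft, τ_max = T·r/J with J = π·r^4/2, i.e. τ_max = 2·T / (π·r^3). Convert r = 36 mm = 0.036 m.
  τ_max = (2 × 644) / (π × 0.036^3) = 8.787 × 10⁶ Pa = 8.787 MPa
(b) τ_y = 0.577 × 140 = 80.78 MPa
  SF = τ_y/τ_max = 80.78 / 8.787 = 9.193
Final answer: (a) τ_max = 8.787 MPa, (b) SF = 9.193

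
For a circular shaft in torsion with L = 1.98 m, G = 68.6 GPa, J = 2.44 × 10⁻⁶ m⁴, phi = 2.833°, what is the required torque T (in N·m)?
Model: a circular shaft in torsion, so phi = (T·L) / (G·J).
Solve for T: T = (phi·G·J) / L.
Convert to SI units:
  G = 68.6 GPa = 6.86 × 10¹⁰ Pa
  phi = 2.833° = 0.04945 rad
Substitute:
  T = (0.04945 × (6.86 × 10¹⁰) × (2.44 × 10⁻⁶)) / 1.98
  T = 4180 N·m
Final answer: T = 4180 N·m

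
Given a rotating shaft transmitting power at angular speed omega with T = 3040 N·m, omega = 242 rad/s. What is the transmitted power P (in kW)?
Model: a rotating shaft transmitting power at angular speed omega, so P = T·omega.
Substitute:
  P = 3040 × 242
  P = 735700 W
Convert: P = 735700 W = 735.7 kW
Final answer: P = 735.7 kW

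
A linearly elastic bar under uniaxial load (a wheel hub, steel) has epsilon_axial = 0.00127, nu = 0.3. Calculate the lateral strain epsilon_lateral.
Model: a linearly elastic bar under uniaxial load, so epsilon_lateral = -nu·epsilon_axial.
Substitute:
  epsilon_lateral = -(0.3 × 0.00127)
  epsilon_lateral = -0.000381
Final answer: epsilon_lateral = -0.000381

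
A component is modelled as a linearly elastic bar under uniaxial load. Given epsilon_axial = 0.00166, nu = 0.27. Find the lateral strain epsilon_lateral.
Model: a linearly elastic bar under uniaxial load, so epsilon_lateral = -nu·epsilon_axial.
Substitute:
  epsilon_lateral = -(0.27 × 0.00166)
  epsilon_lateral = -0.0004482
Final answer: epsilon_lateral = -0.0004482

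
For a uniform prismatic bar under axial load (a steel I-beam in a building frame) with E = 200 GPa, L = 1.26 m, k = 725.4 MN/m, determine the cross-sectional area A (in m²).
Model: a uniform prismatic bar under axial load, so k = (A·E) / L.
Solve for A: A = (k·L) / E.
Convert to SI units:
  E = 200 GPa = 2 × 10¹¹ Pa
  k = 725.4 MN/m = 7.254 × 10⁸ N/m
Substitute:
  A = ((7.254 × 10⁸) × 1.26) / (2 × 10¹¹)
  A = 0.00457 m²
Final answer: A = 0.00457 m²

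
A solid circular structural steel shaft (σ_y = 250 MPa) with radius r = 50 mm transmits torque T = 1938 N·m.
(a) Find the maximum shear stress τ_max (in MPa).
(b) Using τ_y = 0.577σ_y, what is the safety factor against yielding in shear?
(a) For a solid circular shaft, τ_max = T·r/J with J = π·r^4/2, i.e. τ_max = 2·T / (π·r^3). Convert r = 50 mm = 0.05 m.
  τ_max = (2 × 1938) / (π × 0.05^3) = 9.87 × 10⁶ Pa = 9.87 MPa
(b) τ_y = 0.577 × 250 = 144.25 MPa
  SF = τ_y/τ_max = 144.25 / 9.87 = 14.61
Final answer: (a) τ_max = 9.87 MPa, (b) SF = 14.61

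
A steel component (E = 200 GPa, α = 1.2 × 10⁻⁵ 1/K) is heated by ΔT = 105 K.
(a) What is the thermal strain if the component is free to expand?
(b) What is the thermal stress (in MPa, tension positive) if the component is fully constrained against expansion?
(a) Free thermal strain ε_th = α·ΔT = (1.2 × 10⁻⁵) × 105 = 0.00126
(b) Fully constrained, the expansion is suppressed, so σ = -E·α·ΔT. Convert E = 200 GPa = 2 × 10¹¹ Pa.
  σ = -(2 × 10¹¹) × (1.2 × 10⁻⁵) × 105 = -2.52 × 10⁸ Pa = -252 MPa (compressive)
Final answer: (a) ε_th = 0.00126, (b) σ = -252 MPa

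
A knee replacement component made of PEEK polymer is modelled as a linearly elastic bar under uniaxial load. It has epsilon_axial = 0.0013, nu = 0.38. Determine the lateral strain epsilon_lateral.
Model: a linearly elastic bar under uniaxial load, so epsilon_lateral = -nu·epsilon_axial.
Substitute:
  epsilon_lateral = -(0.38 × 0.0013)
  epsilon_lateral = -0.000494
Final answer: epsilon_lateral = -0.000494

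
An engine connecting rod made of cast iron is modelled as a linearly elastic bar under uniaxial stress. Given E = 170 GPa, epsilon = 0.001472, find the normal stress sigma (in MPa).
Model: a linearly elastic bar under uniaxial stress, so epsilon = sigma / E.
Solve for sigma: sigma = epsilon·E.
Convert to SI units:
  E = 170 GPa = 1.7 × 10¹¹ Pa
Substitute:
  sigma = 0.001472 × (1.7 × 10¹¹)
  sigma = 2.502 × 10⁸ Pa
Convert: sigma = 2.502 × 10⁸ Pa = 250.2 MPa
Final answer: sigma = 250.2 MPa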